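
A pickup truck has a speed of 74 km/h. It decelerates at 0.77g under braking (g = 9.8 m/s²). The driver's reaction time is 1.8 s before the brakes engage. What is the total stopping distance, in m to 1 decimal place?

74 km/h ÷ 3.6 = 20.5556 m/s.
a = 0.77 × 9.8 = 7.546 m/s².
Reaction distance = v·t_r = 20.5556 × 1.8 = 37.000 m.
Braking distance = v²/(2a) = 20.5556² / (2 × 7.546) = 422.533 / 15.092 = 27.997 m.
Total = 37.000 + 27.997 = 64.997 m.

Total stopping distance ≈ 65.0 m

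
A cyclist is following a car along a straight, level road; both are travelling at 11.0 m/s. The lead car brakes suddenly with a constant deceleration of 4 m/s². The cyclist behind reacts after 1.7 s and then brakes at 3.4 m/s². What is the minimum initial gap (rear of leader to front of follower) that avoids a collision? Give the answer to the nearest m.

Minimum gap ≈ 21 m

Leader travels v²/(2a_L) = 121.000 / 8.000 = 15.125 m before stopping.
Follower covers v·t_r = 11.0000 × 1.7 = 18.700 m while reacting, then v²/(2a_F) = 121.000 / 6.800 = 17.794 m while braking, for a total of 18.700 + 17.794 = 36.494 m.
Since a_F ≤ a_L and the follower starts braking later, the follower is never slower than the leader, so the closest approach is when both have stopped.
Minimum gap = 36.494 − 15.125 = 21.369 m.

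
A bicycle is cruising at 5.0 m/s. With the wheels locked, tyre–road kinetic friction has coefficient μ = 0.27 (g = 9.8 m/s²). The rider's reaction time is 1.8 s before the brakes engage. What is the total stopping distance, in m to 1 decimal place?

Total stopping distance ≈ 13.7 m

a = μg = 0.27 × 9.8 = 2.646 m/s².
Reaction distance = v·t_r = 5.0000 × 1.8 = 9.000 m.
Braking distance = v²/(2a) = 5.0000² / (2 × 2.646) = 25.000 / 5.292 = 4.724 m.
Total = 9.000 + 4.724 = 13.724 m.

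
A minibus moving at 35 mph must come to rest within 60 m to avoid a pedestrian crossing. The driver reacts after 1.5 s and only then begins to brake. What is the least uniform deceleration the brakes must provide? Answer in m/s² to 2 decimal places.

Required deceleration ≈ 3.35 m/s²

35 mph × 0.44704 = 15.6464 m/s.
Distance covered during reaction = 15.6464 × 1.5 = 23.470 m.
Distance available for braking: 60 − 23.470 = 36.530 m.
v² = 2a·d ⇒ a = v²/(2d) = 15.6464² / (2 × 36.530) = 244.810 / 73.060 = 3.3508 m/s².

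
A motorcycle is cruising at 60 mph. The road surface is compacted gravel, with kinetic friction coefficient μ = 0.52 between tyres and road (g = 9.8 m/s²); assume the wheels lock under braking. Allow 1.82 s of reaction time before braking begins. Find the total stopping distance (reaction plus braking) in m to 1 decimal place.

60 mph × 0.44704 = 26.8224 m/s.
a = μg = 0.52 × 9.8 = 5.096 m/s².
Reaction distance = v·t_r = 26.8224 × 1.82 = 48.817 m.
Braking distance = v²/(2a) = 26.8224² / (2 × 5.096) = 719.441 / 10.192 = 70.589 m.
Total = 48.817 + 70.589 = 119.406 m.

Total stopping distance ≈ 119.4 m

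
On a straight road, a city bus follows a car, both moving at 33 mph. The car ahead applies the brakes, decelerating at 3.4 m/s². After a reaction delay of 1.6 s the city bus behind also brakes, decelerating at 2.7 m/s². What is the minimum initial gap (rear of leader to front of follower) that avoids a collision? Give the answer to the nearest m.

Minimum gap ≈ 32 m

33 mph × 0.44704 = 14.7523 m/s.
Leader travels v²/(2a_L) = 217.630 / 6.800 = 32.004 m before stopping.
Follower covers v·t_r = 14.7523 × 1.6 = 23.604 m while reacting, then v²/(2a_F) = 217.630 / 5.400 = 40.302 m while braking, for a total of 23.604 + 40.302 = 63.906 m.
Since a_F ≤ a_L and the follower starts braking later, the follower is never slower than the leader, so the closest approach is when both have stopped.
Minimum gap = 63.906 − 32.004 = 31.902 m.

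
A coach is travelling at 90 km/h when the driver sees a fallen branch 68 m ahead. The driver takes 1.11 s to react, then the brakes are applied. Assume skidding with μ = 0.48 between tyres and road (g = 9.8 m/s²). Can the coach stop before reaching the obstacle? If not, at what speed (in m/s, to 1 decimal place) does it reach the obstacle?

No — it strikes the obstacle at 15.7 m/s

90 km/h ÷ 3.6 = 25.0000 m/s.
a = μg = 0.48 × 9.8 = 4.704 m/s².
Reaction distance = 25.0000 × 1.11 = 27.750 m.
Braking distance needed to stop: v²/(2a) = 625.000 / 9.408 = 66.433 m, so total needed = 27.750 + 66.433 = 94.183 m > 68 m — it cannot stop.
Distance remaining when braking begins: 68 − 27.750 = 40.250 m.
v² = v₀² − 2a·d = 625.000 − 2 × 4.704 × 40.250 = 246.328 m²/s².
v = √246.328 = 15.695 m/s.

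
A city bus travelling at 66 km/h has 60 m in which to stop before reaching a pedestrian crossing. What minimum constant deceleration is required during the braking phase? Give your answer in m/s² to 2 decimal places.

Required deceleration ≈ 2.80 m/s²

66 km/h ÷ 3.6 = 18.3333 m/s.
v² = 2a·d ⇒ a = v²/(2d) = 18.3333² / (2 × 60.000) = 336.110 / 120.000 = 2.8009 m/s².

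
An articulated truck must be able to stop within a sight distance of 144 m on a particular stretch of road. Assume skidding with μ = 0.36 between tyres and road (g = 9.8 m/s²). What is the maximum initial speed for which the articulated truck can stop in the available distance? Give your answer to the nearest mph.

a = μg = 0.36 × 9.8 = 3.528 m/s².
v²/(2a) = d ⇒ v = √(2 × 3.528 × 144) = √1016.06 = 31.8757 m/s.
31.8757 m/s ÷ 0.44704 = 71.304 mph.

Maximum speed ≈ 71 mph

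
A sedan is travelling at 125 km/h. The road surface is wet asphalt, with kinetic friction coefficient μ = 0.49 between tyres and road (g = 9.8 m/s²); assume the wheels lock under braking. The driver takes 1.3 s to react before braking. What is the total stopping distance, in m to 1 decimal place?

125 km/h ÷ 3.6 = 34.7222 m/s.
a = μg = 0.49 × 9.8 = 4.802 m/s².
Reaction distance = v·t_r = 34.7222 × 1.3 = 45.139 m.
Braking distance = v²/(2a) = 34.7222² / (2 × 4.802) = 1205.631 / 9.604 = 125.534 m.
Total = 45.139 + 125.534 = 170.673 m.

Total stopping distance ≈ 170.7 m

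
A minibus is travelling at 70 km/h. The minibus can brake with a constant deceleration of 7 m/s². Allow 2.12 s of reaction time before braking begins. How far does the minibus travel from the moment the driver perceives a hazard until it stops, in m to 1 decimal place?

Total stopping distance ≈ 68.2 m

70 km/h ÷ 3.6 = 19.4444 m/s.
Reaction distance = v·t_r = 19.4444 × 2.12 = 41.222 m.
Braking distance = v²/(2a) = 19.4444² / (2 × 7.000) = 378.085 / 14.000 = 27.006 m.
Total = 41.222 + 27.006 = 68.228 m.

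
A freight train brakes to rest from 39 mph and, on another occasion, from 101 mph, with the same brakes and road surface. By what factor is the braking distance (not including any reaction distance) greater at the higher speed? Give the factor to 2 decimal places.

Factor ≈ 6.71

Braking distance d = v²/(2a), so with a fixed, d ∝ v².
Factor = (101/39)² = 2.5897² = 6.7065.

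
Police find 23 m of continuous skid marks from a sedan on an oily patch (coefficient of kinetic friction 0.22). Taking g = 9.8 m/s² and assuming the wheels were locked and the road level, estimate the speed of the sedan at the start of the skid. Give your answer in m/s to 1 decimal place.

Initial speed ≈ 10.0 m/s

Deceleration a = μg = 0.22 × 9.8 = 2.156 m/s².
v = √(2a·d) = √(2 × 2.156 × 23) = √99.176 = 9.9587 m/s.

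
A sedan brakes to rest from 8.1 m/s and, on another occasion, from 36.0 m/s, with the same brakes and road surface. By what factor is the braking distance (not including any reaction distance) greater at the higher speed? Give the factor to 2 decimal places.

Braking distance d = v²/(2a), so with a fixed, d ∝ v².
Factor = (36.0/8.1)² = 4.4444² = 19.7527.

Factor ≈ 19.75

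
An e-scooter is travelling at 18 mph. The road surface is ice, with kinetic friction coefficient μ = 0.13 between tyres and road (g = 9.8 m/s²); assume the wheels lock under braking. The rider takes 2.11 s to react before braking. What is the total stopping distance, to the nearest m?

Total stopping distance ≈ 42 m

18 mph × 0.44704 = 8.0467 m/s.
a = μg = 0.13 × 9.8 = 1.274 m/s².
Reaction distance = v·t_r = 8.0467 × 2.11 = 16.979 m.
Braking distance = v²/(2a) = 8.0467² / (2 × 1.274) = 64.749 / 2.548 = 25.412 m.
Total = 16.979 + 25.412 = 42.391 m.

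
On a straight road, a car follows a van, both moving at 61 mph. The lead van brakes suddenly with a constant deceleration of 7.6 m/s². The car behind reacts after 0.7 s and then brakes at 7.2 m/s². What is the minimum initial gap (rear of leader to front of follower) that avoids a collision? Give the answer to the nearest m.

61 mph × 0.44704 = 27.2694 m/s.
Leader travels v²/(2a_L) = 743.620 / 15.200 = 48.922 m before stopping.
Follower covers v·t_r = 27.2694 × 0.7 = 19.089 m while reacting, then v²/(2a_F) = 743.620 / 14.400 = 51.640 m while braking, for a total of 19.089 + 51.640 = 70.729 m.
Since a_F ≤ a_L and the follower starts braking later, the follower is never slower than the leader, so the closest approach is when both have stopped.
Minimum gap = 70.729 − 48.922 = 21.807 m.

Minimum gap ≈ 22 m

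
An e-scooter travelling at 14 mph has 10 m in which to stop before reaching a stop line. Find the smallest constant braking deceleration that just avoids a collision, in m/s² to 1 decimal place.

Required deceleration ≈ 2.0 m/s²

14 mph × 0.44704 = 6.2586 m/s.
v² = 2a·d ⇒ a = v²/(2d) = 6.2586² / (2 × 10.000) = 39.170 / 20.000 = 1.9585 m/s².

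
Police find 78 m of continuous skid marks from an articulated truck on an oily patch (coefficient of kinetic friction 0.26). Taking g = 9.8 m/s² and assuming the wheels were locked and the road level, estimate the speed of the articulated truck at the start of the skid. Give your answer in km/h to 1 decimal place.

Initial speed ≈ 71.8 km/h

Deceleration a = μg = 0.26 × 9.8 = 2.548 m/s².
v = √(2a·d) = √(2 × 2.548 × 78) = √397.488 = 19.9371 m/s.
= 19.9371 × 3.6 = 71.774 km/h.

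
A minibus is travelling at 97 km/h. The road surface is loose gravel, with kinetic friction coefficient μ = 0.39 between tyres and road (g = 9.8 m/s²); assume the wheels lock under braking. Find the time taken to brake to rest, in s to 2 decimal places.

Braking time ≈ 7.05 s

97 km/h ÷ 3.6 = 26.9444 m/s.
a = μg = 0.39 × 9.8 = 3.822 m/s².
Braking time = v/a = 26.9444 / 3.822 = 7.050 s.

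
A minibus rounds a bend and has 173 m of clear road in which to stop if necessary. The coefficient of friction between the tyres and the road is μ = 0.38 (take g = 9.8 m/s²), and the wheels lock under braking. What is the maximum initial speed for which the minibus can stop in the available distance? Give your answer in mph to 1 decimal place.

Maximum speed ≈ 80.3 mph

a = μg = 0.38 × 9.8 = 3.724 m/s².
v²/(2a) = d ⇒ v = √(2 × 3.724 × 173) = √1288.50 = 35.8957 m/s.
35.8957 m/s ÷ 0.44704 = 80.296 mph.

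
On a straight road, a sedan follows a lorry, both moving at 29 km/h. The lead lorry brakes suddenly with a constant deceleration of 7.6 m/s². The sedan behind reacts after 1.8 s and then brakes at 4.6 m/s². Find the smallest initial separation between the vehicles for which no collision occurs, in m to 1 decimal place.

29 km/h ÷ 3.6 = 8.0556 m/s.
Leader travels v²/(2a_L) = 64.893 / 15.200 = 4.269 m before stopping.
Follower covers v·t_r = 8.0556 × 1.8 = 14.500 m while reacting, then v²/(2a_F) = 64.893 / 9.200 = 7.054 m while braking, for a total of 14.500 + 7.054 = 21.554 m.
Since a_F ≤ a_L and the follower starts braking later, the follower is never slower than the leader, so the closest approach is when both have stopped.
Minimum gap = 21.554 − 4.269 = 17.285 m.

Minimum gap ≈ 17.3 m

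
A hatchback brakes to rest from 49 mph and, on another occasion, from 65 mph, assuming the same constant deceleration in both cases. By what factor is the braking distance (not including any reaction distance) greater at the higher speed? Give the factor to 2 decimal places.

Braking distance d = v²/(2a), so with a fixed, d ∝ v².
Factor = (65/49)² = 1.3265² = 1.7596.

Factor ≈ 1.76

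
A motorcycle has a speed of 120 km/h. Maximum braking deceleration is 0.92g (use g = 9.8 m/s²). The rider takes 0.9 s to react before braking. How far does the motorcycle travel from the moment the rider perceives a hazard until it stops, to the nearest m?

120 km/h ÷ 3.6 = 33.3333 m/s.
a = 0.92 × 9.8 = 9.016 m/s².
Reaction distance = v·t_r = 33.3333 × 0.9 = 30.000 m.
Braking distance = v²/(2a) = 33.3333² / (2 × 9.016) = 1111.109 / 18.032 = 61.619 m.
Total = 30.000 + 61.619 = 91.619 m.

Total stopping distance ≈ 92 m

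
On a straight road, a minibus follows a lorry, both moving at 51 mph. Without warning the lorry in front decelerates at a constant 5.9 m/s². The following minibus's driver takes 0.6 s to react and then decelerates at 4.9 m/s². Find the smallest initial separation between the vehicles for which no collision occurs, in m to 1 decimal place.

51 mph × 0.44704 = 22.7990 m/s.
Leader travels v²/(2a_L) = 519.794 / 11.800 = 44.050 m before stopping.
Follower covers v·t_r = 22.7990 × 0.6 = 13.679 m while reacting, then v²/(2a_F) = 519.794 / 9.800 = 53.040 m while braking, for a total of 13.679 + 53.040 = 66.719 m.
Since a_F ≤ a_L and the follower starts braking later, the follower is never slower than the leader, so the closest approach is when both have stopped.
Minimum gap = 66.719 − 44.050 = 22.669 m.

Minimum gap ≈ 22.7 m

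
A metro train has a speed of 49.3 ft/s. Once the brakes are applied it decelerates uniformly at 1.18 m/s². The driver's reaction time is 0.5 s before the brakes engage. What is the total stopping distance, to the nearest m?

Total stopping distance ≈ 103 m

49.3 ft/s × 0.3048 = 15.0266 m/s.
Reaction distance = v·t_r = 15.0266 × 0.5 = 7.513 m.
Braking distance = v²/(2a) = 15.0266² / (2 × 1.180) = 225.799 / 2.360 = 95.678 m.
Total = 7.513 + 95.678 = 103.191 m.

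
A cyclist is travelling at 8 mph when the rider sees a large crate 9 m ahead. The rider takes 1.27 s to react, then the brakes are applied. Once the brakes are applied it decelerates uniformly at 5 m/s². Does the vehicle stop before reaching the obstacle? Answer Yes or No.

8 mph × 0.44704 = 3.5763 m/s.
Reaction distance = 3.5763 × 1.27 = 4.542 m.
Braking distance = v²/(2a) = 12.790 / 10.000 = 1.279 m.
Total stopping distance = 4.542 + 1.279 = 5.821 m, vs 9 m available — it stops with 9 − 5.821 = 3.179 m to spare.

Yes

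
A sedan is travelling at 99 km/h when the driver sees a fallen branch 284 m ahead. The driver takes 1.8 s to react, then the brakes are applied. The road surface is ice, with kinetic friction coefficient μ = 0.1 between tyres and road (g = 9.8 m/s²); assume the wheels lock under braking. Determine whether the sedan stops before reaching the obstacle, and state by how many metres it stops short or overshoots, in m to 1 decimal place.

No — it overshoots by 151.3 m

99 km/h ÷ 3.6 = 27.5000 m/s.
a = μg = 0.1 × 9.8 = 0.980 m/s².
Reaction distance = 27.5000 × 1.8 = 49.500 m.
Braking distance = v²/(2a) = 756.250 / 1.960 = 385.842 m.
Total stopping distance = 49.500 + 385.842 = 435.342 m, vs 284 m available — it cannot stop in time and overshoots by 435.342 − 284 = 151.342 m.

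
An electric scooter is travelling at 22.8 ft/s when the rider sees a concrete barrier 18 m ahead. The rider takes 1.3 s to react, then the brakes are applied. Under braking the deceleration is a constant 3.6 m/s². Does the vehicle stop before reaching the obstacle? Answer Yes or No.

Yes

22.8 ft/s × 0.3048 = 6.9494 m/s.
Reaction distance = 6.9494 × 1.3 = 9.034 m.
Braking distance = v²/(2a) = 48.294 / 7.200 = 6.707 m.
Total stopping distance = 9.034 + 6.707 = 15.741 m, vs 18 m available — it stops with 18 − 15.741 = 2.259 m to spare.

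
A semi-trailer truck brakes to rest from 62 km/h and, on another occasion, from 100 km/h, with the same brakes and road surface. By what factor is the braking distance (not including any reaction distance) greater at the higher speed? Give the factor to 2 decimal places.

Factor ≈ 2.60

Braking distance d = v²/(2a), so with a fixed, d ∝ v².
Factor = (100/62)² = 1.6129² = 2.6014.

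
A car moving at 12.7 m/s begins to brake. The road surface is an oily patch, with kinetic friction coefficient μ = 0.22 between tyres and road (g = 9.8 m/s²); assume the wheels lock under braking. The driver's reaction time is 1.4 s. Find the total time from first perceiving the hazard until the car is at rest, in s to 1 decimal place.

Total time ≈ 7.3 s

a = μg = 0.22 × 9.8 = 2.156 m/s².
Braking time = v/a = 12.7000 / 2.156 = 5.891 s.
Total = 1.4 + 5.891 = 7.291 s.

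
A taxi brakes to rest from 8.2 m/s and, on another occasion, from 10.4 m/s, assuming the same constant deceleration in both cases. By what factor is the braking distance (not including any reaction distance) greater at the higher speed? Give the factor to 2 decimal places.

Braking distance d = v²/(2a), so with a fixed, d ∝ v².
Factor = (10.4/8.2)² = 1.2683² = 1.6086.

Factor ≈ 1.61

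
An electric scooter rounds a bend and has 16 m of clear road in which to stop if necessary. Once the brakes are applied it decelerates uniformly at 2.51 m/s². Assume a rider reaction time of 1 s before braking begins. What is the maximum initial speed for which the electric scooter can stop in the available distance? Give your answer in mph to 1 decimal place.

Stopping distance: v·t_r + v²/(2a) = 16 with t_r = 1 s and a = 2.510 m/s².
So v² + 5.020 v − 80.32 = 0.
Positive root: v = −a·t_r + √((a·t_r)² + 2a·d) = −2.510 + √(6.300 + 80.32) = 6.7970 m/s.
6.7970 m/s ÷ 0.44704 = 15.204 mph.

Maximum speed ≈ 15.2 mph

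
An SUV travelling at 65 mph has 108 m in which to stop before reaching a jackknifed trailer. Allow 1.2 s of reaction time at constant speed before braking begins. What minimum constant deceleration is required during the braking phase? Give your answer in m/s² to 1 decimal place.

65 mph × 0.44704 = 29.0576 m/s.
Distance covered during reaction = 29.0576 × 1.2 = 34.869 m.
Distance available for braking: 108 − 34.869 = 73.131 m.
v² = 2a·d ⇒ a = v²/(2d) = 29.0576² / (2 × 73.131) = 844.344 / 146.262 = 5.7728 m/s².

Required deceleration ≈ 5.8 m/s²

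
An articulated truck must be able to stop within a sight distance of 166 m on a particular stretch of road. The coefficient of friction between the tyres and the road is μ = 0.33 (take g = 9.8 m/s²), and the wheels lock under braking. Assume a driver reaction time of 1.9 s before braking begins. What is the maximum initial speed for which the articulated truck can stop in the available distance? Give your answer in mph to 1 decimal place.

a = μg = 0.33 × 9.8 = 3.234 m/s².
Stopping distance: v·t_r + v²/(2a) = 166 with t_r = 1.9 s and a = 3.234 m/s².
So v² + 12.289 v − 1073.69 = 0.
Positive root: v = −a·t_r + √((a·t_r)² + 2a·d) = −6.145 + √(37.761 + 1073.69) = 27.1934 m/s.
27.1934 m/s ÷ 0.44704 = 60.830 mph.

Maximum speed ≈ 60.8 mph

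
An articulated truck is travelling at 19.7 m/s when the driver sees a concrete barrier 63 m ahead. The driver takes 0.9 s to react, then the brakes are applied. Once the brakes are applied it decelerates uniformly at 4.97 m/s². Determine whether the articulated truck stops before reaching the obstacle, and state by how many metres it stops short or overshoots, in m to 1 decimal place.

Reaction distance = 19.7000 × 0.9 = 17.730 m.
Braking distance = v²/(2a) = 388.090 / 9.940 = 39.043 m.
Total stopping distance = 17.730 + 39.043 = 56.773 m, vs 63 m available — it stops with 63 − 56.773 = 6.227 m to spare.

Yes — it stops 6.2 m short of the obstacle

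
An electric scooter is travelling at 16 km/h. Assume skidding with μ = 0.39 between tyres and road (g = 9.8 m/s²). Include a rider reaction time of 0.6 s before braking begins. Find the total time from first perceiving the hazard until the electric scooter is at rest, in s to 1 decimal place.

16 km/h ÷ 3.6 = 4.4444 m/s.
a = μg = 0.39 × 9.8 = 3.822 m/s².
Braking time = v/a = 4.4444 / 3.822 = 1.163 s.
Total = 0.6 + 1.163 = 1.763 s.

Total time ≈ 1.8 s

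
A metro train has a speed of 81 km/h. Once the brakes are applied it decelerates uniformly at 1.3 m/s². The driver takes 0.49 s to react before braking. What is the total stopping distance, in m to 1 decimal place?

Total stopping distance ≈ 205.7 m

81 km/h ÷ 3.6 = 22.5000 m/s.
Reaction distance = v·t_r = 22.5000 × 0.49 = 11.025 m.
Braking distance = v²/(2a) = 22.5000² / (2 × 1.300) = 506.250 / 2.600 = 194.712 m.
Total = 11.025 + 194.712 = 205.737 m.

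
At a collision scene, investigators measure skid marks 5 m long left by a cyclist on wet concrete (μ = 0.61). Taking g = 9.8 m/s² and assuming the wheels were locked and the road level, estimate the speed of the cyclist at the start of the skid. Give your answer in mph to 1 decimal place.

Deceleration a = μg = 0.61 × 9.8 = 5.978 m/s².
v = √(2a·d) = √(2 × 5.978 × 5) = √59.780 = 7.7318 m/s.
= 7.7318 ÷ 0.44704 = 17.296 mph.

Initial speed ≈ 17.3 mph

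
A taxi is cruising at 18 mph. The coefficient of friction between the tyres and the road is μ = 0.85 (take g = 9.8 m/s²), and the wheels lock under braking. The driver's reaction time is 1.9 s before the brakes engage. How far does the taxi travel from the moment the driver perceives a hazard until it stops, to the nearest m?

18 mph × 0.44704 = 8.0467 m/s.
a = μg = 0.85 × 9.8 = 8.330 m/s².
Reaction distance = v·t_r = 8.0467 × 1.9 = 15.289 m.
Braking distance = v²/(2a) = 8.0467² / (2 × 8.330) = 64.749 / 16.660 = 3.886 m.
Total = 15.289 + 3.886 = 19.175 m.

Total stopping distance ≈ 19 m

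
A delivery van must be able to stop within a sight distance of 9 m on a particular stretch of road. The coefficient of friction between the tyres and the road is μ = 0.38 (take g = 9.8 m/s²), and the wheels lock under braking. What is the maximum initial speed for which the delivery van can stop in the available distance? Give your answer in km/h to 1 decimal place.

a = μg = 0.38 × 9.8 = 3.724 m/s².
v²/(2a) = d ⇒ v = √(2 × 3.724 × 9) = √67.03 = 8.1872 m/s.
8.1872 m/s × 3.6 = 29.474 km/h.

Maximum speed ≈ 29.5 km/h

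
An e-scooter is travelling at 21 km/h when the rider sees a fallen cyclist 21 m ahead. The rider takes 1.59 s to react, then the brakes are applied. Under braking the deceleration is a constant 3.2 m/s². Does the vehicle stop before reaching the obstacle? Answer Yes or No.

21 km/h ÷ 3.6 = 5.8333 m/s.
Reaction distance = 5.8333 × 1.59 = 9.275 m.
Braking distance = v²/(2a) = 34.027 / 6.400 = 5.317 m.
Total stopping distance = 9.275 + 5.317 = 14.592 m, vs 21 m available — it stops with 21 − 14.592 = 6.408 m to spare.

Yes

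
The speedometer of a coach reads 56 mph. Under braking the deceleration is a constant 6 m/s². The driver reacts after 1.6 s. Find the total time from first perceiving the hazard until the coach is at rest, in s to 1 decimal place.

Total time ≈ 5.8 s

56 mph × 0.44704 = 25.0342 m/s.
Braking time = v/a = 25.0342 / 6.000 = 4.172 s.
Total = 1.6 + 4.172 = 5.772 s.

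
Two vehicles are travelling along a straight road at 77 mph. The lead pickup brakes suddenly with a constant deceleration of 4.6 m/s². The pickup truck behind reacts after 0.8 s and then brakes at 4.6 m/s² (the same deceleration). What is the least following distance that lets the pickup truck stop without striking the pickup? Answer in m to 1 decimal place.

77 mph × 0.44704 = 34.4221 m/s.
Leader travels v²/(2a_L) = 1184.881 / 9.200 = 128.791 m before stopping.
Follower covers v·t_r = 34.4221 × 0.8 = 27.538 m while reacting, then v²/(2a_F) = 1184.881 / 9.200 = 128.791 m while braking, for a total of 27.538 + 128.791 = 156.329 m.
Since a_F ≤ a_L and the follower starts braking later, the follower is never slower than the leader, so the closest approach is when both have stopped.
Minimum gap = 156.329 − 128.791 = 27.538 m.

Minimum gap ≈ 27.5 m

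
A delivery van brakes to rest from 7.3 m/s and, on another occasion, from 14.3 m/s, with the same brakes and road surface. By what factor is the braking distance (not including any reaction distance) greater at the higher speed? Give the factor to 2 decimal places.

Factor ≈ 3.84

Braking distance d = v²/(2a), so with a fixed, d ∝ v².
Factor = (14.3/7.3)² = 1.9589² = 3.8373.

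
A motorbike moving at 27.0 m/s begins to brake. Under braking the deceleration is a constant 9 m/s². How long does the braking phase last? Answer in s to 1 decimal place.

Braking time ≈ 3.0 s

Braking time = v/a = 27.0000 / 9.000 = 3.000 s.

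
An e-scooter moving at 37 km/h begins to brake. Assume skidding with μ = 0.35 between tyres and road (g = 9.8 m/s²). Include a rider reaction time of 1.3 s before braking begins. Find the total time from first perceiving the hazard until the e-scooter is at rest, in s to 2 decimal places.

Total time ≈ 4.30 s

37 km/h ÷ 3.6 = 10.2778 m/s.
a = μg = 0.35 × 9.8 = 3.430 m/s².
Braking time = v/a = 10.2778 / 3.430 = 2.996 s.
Total = 1.3 + 2.996 = 4.296 s.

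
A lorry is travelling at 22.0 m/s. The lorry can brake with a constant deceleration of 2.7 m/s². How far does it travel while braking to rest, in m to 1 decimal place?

Braking distance = v²/(2a) = 22.0000² / (2 × 2.700) = 484.000 / 5.400 = 89.630 m.

Braking distance ≈ 89.6 m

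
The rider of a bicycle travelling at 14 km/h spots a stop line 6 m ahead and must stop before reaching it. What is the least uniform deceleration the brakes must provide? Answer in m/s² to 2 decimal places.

Required deceleration ≈ 1.26 m/s²

14 km/h ÷ 3.6 = 3.8889 m/s.
v² = 2a·d ⇒ a = v²/(2d) = 3.8889² / (2 × 6.000) = 15.124 / 12.000 = 1.2603 m/s².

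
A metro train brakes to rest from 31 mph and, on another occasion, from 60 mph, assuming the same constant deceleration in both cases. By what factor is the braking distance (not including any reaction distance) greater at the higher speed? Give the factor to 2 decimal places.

Factor ≈ 3.75

Braking distance d = v²/(2a), so with a fixed, d ∝ v².
Factor = (60/31)² = 1.9355² = 3.7462.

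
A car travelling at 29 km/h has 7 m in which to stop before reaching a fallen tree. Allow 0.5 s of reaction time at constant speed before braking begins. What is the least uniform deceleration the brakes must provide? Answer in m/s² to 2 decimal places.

29 km/h ÷ 3.6 = 8.0556 m/s.
Distance covered during reaction = 8.0556 × 0.5 = 4.028 m.
Distance available for braking: 7 − 4.028 = 2.972 m.
v² = 2a·d ⇒ a = v²/(2d) = 8.0556² / (2 × 2.972) = 64.893 / 5.944 = 10.9174 m/s².

Required deceleration ≈ 10.92 m/s²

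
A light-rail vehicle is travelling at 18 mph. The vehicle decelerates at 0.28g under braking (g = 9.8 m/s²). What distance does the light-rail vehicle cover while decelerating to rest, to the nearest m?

Braking distance ≈ 12 m

18 mph × 0.44704 = 8.0467 m/s.
a = 0.28 × 9.8 = 2.744 m/s².
Braking distance = v²/(2a) = 8.0467² / (2 × 2.744) = 64.749 / 5.488 = 11.798 m.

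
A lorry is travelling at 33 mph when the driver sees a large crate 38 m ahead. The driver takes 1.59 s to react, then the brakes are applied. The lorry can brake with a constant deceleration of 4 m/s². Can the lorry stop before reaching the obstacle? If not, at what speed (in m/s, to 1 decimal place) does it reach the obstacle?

33 mph × 0.44704 = 14.7523 m/s.
Reaction distance = 14.7523 × 1.59 = 23.456 m.
Braking distance needed to stop: v²/(2a) = 217.630 / 8.000 = 27.204 m, so total needed = 23.456 + 27.204 = 50.660 m > 38 m — it cannot stop.
Distance remaining when braking begins: 38 − 23.456 = 14.544 m.
v² = v₀² − 2a·d = 217.630 − 2 × 4.000 × 14.544 = 101.278 m²/s².
v = √101.278 = 10.064 m/s.

No — it strikes the obstacle at 10.1 m/s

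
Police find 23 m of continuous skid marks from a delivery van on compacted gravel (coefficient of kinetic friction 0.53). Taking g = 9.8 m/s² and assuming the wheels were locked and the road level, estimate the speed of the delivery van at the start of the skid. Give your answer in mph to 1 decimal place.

Initial speed ≈ 34.6 mph

Deceleration a = μg = 0.53 × 9.8 = 5.194 m/s².
v = √(2a·d) = √(2 × 5.194 × 23) = √238.924 = 15.4572 m/s.
= 15.4572 ÷ 0.44704 = 34.577 mph.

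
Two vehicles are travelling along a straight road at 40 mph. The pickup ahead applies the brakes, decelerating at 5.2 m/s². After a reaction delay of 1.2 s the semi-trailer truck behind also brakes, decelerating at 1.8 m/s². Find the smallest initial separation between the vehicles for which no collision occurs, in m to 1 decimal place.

40 mph × 0.44704 = 17.8816 m/s.
Leader travels v²/(2a_L) = 319.752 / 10.400 = 30.745 m before stopping.
Follower covers v·t_r = 17.8816 × 1.2 = 21.458 m while reacting, then v²/(2a_F) = 319.752 / 3.600 = 88.820 m while braking, for a total of 21.458 + 88.820 = 110.278 m.
Since a_F ≤ a_L and the follower starts braking later, the follower is never slower than the leader, so the closest approach is when both have stopped.
Minimum gap = 110.278 − 30.745 = 79.533 m.

Minimum gap ≈ 79.5 m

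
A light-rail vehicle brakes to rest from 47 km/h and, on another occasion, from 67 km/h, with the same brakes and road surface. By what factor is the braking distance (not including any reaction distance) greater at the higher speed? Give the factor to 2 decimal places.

Factor ≈ 2.03

Braking distance d = v²/(2a), so with a fixed, d ∝ v².
Factor = (67/47)² = 1.4255² = 2.0321.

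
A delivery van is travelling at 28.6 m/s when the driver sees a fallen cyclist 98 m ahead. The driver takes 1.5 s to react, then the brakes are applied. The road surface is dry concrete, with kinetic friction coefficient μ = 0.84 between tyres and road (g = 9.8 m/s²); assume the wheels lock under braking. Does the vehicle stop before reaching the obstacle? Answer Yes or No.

a = μg = 0.84 × 9.8 = 8.232 m/s².
Reaction distance = 28.6000 × 1.5 = 42.900 m.
Braking distance = v²/(2a) = 817.960 / 16.464 = 49.682 m.
Total stopping distance = 42.900 + 49.682 = 92.582 m, vs 98 m available — it stops with 98 − 92.582 = 5.418 m to spare.

Yes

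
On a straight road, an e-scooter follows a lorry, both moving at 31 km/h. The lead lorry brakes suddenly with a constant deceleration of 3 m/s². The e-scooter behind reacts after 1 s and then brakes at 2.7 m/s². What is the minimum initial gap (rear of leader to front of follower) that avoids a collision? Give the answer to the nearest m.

31 km/h ÷ 3.6 = 8.6111 m/s.
Leader travels v²/(2a_L) = 74.151 / 6.000 = 12.358 m before stopping.
Follower covers v·t_r = 8.6111 × 1 = 8.611 m while reacting, then v²/(2a_F) = 74.151 / 5.400 = 13.732 m while braking, for a total of 8.611 + 13.732 = 22.343 m.
Since a_F ≤ a_L and the follower starts braking later, the follower is never slower than the leader, so the closest approach is when both have stopped.
Minimum gap = 22.343 − 12.358 = 9.985 m.

Minimum gap ≈ 10 m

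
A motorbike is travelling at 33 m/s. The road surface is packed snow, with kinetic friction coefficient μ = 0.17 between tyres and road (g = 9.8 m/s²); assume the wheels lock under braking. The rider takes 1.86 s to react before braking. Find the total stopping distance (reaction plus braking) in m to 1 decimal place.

Total stopping distance ≈ 388.2 m

a = μg = 0.17 × 9.8 = 1.666 m/s².
Reaction distance = v·t_r = 33.0000 × 1.86 = 61.380 m.
Braking distance = v²/(2a) = 33.0000² / (2 × 1.666) = 1089.000 / 3.332 = 326.831 m.
Total = 61.380 + 326.831 = 388.211 m.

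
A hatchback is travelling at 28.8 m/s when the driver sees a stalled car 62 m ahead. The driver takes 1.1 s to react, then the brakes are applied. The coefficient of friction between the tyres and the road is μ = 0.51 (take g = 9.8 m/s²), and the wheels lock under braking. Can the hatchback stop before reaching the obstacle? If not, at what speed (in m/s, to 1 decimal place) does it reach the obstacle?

No — it strikes the obstacle at 22.9 m/s

a = μg = 0.51 × 9.8 = 4.998 m/s².
Reaction distance = 28.8000 × 1.1 = 31.680 m.
Braking distance needed to stop: v²/(2a) = 829.440 / 9.996 = 82.977 m, so total needed = 31.680 + 82.977 = 114.657 m > 62 m — it cannot stop.
Distance remaining when braking begins: 62 − 31.680 = 30.320 m.
v² = v₀² − 2a·d = 829.440 − 2 × 4.998 × 30.320 = 526.361 m²/s².
v = √526.361 = 22.943 m/s.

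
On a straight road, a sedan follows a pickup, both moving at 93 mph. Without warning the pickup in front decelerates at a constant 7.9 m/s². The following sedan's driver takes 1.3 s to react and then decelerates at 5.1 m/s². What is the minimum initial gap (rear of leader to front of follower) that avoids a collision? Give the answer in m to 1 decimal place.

93 mph × 0.44704 = 41.5747 m/s.
Leader travels v²/(2a_L) = 1728.456 / 15.800 = 109.396 m before stopping.
Follower covers v·t_r = 41.5747 × 1.3 = 54.047 m while reacting, then v²/(2a_F) = 1728.456 / 10.200 = 169.456 m while braking, for a total of 54.047 + 169.456 = 223.503 m.
Since a_F ≤ a_L and the follower starts braking later, the follower is never slower than the leader, so the closest approach is when both have stopped.
Minimum gap = 223.503 − 109.396 = 114.107 m.

Minimum gap ≈ 114.1 m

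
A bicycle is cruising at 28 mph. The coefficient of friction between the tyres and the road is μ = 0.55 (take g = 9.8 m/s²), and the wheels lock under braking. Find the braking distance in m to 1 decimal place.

Braking distance ≈ 14.5 m

28 mph × 0.44704 = 12.5171 m/s.
a = μg = 0.55 × 9.8 = 5.390 m/s².
Braking distance = v²/(2a) = 12.5171² / (2 × 5.390) = 156.678 / 10.780 = 14.534 m.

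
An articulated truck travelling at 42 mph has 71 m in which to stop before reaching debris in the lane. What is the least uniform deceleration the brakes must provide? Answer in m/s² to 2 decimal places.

Required deceleration ≈ 2.48 m/s²

42 mph × 0.44704 = 18.7757 m/s.
v² = 2a·d ⇒ a = v²/(2d) = 18.7757² / (2 × 71.000) = 352.527 / 142.000 = 2.4826 m/s².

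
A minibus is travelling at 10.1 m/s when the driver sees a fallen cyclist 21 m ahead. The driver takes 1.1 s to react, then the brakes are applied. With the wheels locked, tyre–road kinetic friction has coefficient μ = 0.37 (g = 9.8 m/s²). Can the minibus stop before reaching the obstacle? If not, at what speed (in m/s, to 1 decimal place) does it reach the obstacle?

a = μg = 0.37 × 9.8 = 3.626 m/s².
Reaction distance = 10.1000 × 1.1 = 11.110 m.
Braking distance needed to stop: v²/(2a) = 102.010 / 7.252 = 14.066 m, so total needed = 11.110 + 14.066 = 25.176 m > 21 m — it cannot stop.
Distance remaining when braking begins: 21 − 11.110 = 9.890 m.
v² = v₀² − 2a·d = 102.010 − 2 × 3.626 × 9.890 = 30.288 m²/s².
v = √30.288 = 5.503 m/s.

No — it strikes the obstacle at 5.5 m/s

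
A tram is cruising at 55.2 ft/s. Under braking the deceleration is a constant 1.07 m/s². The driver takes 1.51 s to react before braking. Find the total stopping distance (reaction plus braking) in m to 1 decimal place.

55.2 ft/s × 0.3048 = 16.8250 m/s.
Reaction distance = v·t_r = 16.8250 × 1.51 = 25.406 m.
Braking distance = v²/(2a) = 16.8250² / (2 × 1.070) = 283.081 / 2.140 = 132.281 m.
Total = 25.406 + 132.281 = 157.687 m.

Total stopping distance ≈ 157.7 m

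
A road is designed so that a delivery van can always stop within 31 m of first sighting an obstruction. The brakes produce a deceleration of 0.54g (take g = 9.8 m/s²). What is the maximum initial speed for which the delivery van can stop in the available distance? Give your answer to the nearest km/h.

a = 0.54 × 9.8 = 5.292 m/s².
v²/(2a) = d ⇒ v = √(2 × 5.292 × 31) = √328.10 = 18.1135 m/s.
18.1135 m/s × 3.6 = 65.209 km/h.

Maximum speed ≈ 65 km/h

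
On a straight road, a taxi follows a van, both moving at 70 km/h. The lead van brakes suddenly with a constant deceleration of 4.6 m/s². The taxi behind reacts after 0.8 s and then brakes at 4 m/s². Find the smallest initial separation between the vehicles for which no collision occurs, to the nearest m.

70 km/h ÷ 3.6 = 19.4444 m/s.
Leader travels v²/(2a_L) = 378.085 / 9.200 = 41.096 m before stopping.
Follower covers v·t_r = 19.4444 × 0.8 = 15.556 m while reacting, then v²/(2a_F) = 378.085 / 8.000 = 47.261 m while braking, for a total of 15.556 + 47.261 = 62.817 m.
Since a_F ≤ a_L and the follower starts braking later, the follower is never slower than the leader, so the closest approach is when both have stopped.
Minimum gap = 62.817 − 41.096 = 21.721 m.

Minimum gap ≈ 22 m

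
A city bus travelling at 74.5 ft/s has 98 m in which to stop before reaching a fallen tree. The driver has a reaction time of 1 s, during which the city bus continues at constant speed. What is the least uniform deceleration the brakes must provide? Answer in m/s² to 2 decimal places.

Required deceleration ≈ 3.42 m/s²

74.5 ft/s × 0.3048 = 22.7076 m/s.
Distance covered during reaction = 22.7076 × 1 = 22.708 m.
Distance available for braking: 98 − 22.708 = 75.292 m.
v² = 2a·d ⇒ a = v²/(2d) = 22.7076² / (2 × 75.292) = 515.635 / 150.584 = 3.4242 m/s².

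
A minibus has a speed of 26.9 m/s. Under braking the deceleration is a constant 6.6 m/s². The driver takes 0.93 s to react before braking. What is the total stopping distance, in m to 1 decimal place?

Total stopping distance ≈ 79.8 m

Reaction distance = v·t_r = 26.9000 × 0.93 = 25.017 m.
Braking distance = v²/(2a) = 26.9000² / (2 × 6.600) = 723.610 / 13.200 = 54.819 m.
Total = 25.017 + 54.819 = 79.836 m.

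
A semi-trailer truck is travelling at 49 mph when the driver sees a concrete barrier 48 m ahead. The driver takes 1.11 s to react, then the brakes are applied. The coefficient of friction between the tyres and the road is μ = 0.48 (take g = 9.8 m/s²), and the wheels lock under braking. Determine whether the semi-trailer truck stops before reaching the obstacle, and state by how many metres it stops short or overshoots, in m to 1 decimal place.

No — it overshoots by 27.3 m

49 mph × 0.44704 = 21.9050 m/s.
a = μg = 0.48 × 9.8 = 4.704 m/s².
Reaction distance = 21.9050 × 1.11 = 24.315 m.
Braking distance = v²/(2a) = 479.829 / 9.408 = 51.002 m.
Total stopping distance = 24.315 + 51.002 = 75.317 m, vs 48 m available — it cannot stop in time and overshoots by 75.317 − 48 = 27.317 m.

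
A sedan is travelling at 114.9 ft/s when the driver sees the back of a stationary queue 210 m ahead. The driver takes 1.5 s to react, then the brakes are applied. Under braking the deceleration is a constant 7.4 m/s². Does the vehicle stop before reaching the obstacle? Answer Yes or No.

114.9 ft/s × 0.3048 = 35.0215 m/s.
Reaction distance = 35.0215 × 1.5 = 52.532 m.
Braking distance = v²/(2a) = 1226.505 / 14.800 = 82.872 m.
Total stopping distance = 52.532 + 82.872 = 135.404 m, vs 210 m available — it stops with 210 − 135.404 = 74.596 m to spare.

Yes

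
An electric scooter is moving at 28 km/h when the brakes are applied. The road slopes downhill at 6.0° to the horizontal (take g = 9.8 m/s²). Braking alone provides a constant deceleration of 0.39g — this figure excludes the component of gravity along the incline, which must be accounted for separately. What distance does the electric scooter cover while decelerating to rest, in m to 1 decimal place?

Braking distance ≈ 10.8 m

28 km/h ÷ 3.6 = 7.7778 m/s.
a = 0.39 × 9.8 = 3.822 m/s².
Gravity along the downhill slope reduces the braking deceleration: a_eff = 3.822 − 9.8·sin 6.0° = 3.822 − 1.024 = 2.798 m/s².
Braking distance = v²/(2a) = 7.7778² / (2 × 2.798) = 60.494 / 5.596 = 10.810 m.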